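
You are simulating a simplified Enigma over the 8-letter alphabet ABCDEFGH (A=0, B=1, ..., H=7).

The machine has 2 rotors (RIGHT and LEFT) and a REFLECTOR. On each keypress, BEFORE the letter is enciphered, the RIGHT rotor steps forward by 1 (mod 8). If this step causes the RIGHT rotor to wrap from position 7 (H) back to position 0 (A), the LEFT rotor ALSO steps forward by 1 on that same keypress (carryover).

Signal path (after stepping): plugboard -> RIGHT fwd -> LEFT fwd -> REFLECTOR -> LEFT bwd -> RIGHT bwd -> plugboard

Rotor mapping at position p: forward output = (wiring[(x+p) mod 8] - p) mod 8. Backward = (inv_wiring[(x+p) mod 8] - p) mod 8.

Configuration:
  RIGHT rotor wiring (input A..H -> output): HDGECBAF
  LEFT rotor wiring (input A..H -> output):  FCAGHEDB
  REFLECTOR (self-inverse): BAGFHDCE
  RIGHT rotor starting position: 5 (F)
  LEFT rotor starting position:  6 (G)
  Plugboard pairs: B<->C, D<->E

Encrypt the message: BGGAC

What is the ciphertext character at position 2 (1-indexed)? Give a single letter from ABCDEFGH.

Char 1 ('B'): step: R->6, L=6; B->plug->C->R->B->L->D->refl->F->L'->A->R'->E->plug->D
Char 2 ('G'): step: R->7, L=6; G->plug->G->R->C->L->H->refl->E->L'->D->R'->F->plug->F

F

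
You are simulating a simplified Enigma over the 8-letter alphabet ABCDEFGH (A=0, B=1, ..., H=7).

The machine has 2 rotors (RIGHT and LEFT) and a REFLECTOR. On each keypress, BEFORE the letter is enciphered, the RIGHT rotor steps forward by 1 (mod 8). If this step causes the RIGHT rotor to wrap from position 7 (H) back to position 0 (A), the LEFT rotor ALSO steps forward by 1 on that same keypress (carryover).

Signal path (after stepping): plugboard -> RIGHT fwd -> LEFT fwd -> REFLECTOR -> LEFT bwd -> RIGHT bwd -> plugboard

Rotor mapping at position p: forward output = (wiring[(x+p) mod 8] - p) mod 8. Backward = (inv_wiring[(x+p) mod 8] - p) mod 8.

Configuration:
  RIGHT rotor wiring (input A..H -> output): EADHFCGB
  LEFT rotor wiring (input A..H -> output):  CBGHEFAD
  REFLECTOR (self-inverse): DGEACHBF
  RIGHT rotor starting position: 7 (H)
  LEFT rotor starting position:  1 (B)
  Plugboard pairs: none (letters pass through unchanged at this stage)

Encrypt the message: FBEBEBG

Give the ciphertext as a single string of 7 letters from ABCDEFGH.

Char 1 ('F'): step: R->0, L->2 (L advanced); F->plug->F->R->C->L->C->refl->E->L'->A->R'->B->plug->B
Char 2 ('B'): step: R->1, L=2; B->plug->B->R->C->L->C->refl->E->L'->A->R'->G->plug->G
Char 3 ('E'): step: R->2, L=2; E->plug->E->R->E->L->G->refl->B->L'->F->R'->B->plug->B
Char 4 ('B'): step: R->3, L=2; B->plug->B->R->C->L->C->refl->E->L'->A->R'->H->plug->H
Char 5 ('E'): step: R->4, L=2; E->plug->E->R->A->L->E->refl->C->L'->C->R'->C->plug->C
Char 6 ('B'): step: R->5, L=2; B->plug->B->R->B->L->F->refl->H->L'->H->R'->D->plug->D
Char 7 ('G'): step: R->6, L=2; G->plug->G->R->H->L->H->refl->F->L'->B->R'->F->plug->F

Answer: BGBHCDF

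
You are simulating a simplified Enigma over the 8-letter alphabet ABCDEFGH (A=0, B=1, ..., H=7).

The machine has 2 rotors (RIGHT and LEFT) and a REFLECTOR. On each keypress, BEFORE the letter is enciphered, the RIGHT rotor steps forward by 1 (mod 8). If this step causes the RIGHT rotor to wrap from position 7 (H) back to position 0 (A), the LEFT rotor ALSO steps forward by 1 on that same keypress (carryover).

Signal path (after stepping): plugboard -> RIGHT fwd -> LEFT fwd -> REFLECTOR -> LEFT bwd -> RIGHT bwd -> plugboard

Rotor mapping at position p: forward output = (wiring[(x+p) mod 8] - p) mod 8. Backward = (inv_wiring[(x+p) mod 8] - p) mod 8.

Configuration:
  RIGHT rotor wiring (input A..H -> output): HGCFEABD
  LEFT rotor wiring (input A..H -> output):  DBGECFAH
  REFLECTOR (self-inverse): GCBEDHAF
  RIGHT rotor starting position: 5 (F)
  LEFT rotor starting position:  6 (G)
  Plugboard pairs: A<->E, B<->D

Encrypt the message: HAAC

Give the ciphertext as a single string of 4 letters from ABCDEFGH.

Char 1 ('H'): step: R->6, L=6; H->plug->H->R->C->L->F->refl->H->L'->H->R'->F->plug->F
Char 2 ('A'): step: R->7, L=6; A->plug->E->R->G->L->E->refl->D->L'->D->R'->D->plug->B
Char 3 ('A'): step: R->0, L->7 (L advanced); A->plug->E->R->E->L->F->refl->H->L'->D->R'->H->plug->H
Char 4 ('C'): step: R->1, L=7; C->plug->C->R->E->L->F->refl->H->L'->D->R'->D->plug->B

Answer: FBHB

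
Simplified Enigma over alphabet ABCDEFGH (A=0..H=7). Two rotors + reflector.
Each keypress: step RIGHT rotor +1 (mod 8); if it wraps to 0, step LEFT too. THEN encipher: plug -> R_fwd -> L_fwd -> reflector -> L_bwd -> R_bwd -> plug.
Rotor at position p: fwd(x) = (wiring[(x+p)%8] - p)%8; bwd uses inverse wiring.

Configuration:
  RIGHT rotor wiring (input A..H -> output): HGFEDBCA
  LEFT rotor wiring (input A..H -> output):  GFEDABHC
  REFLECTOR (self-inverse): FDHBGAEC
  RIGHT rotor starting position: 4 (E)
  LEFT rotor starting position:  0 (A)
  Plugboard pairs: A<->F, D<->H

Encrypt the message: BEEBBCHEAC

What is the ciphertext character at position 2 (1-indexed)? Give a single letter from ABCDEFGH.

Char 1 ('B'): step: R->5, L=0; B->plug->B->R->F->L->B->refl->D->L'->D->R'->C->plug->C
Char 2 ('E'): step: R->6, L=0; E->plug->E->R->H->L->C->refl->H->L'->G->R'->F->plug->A

A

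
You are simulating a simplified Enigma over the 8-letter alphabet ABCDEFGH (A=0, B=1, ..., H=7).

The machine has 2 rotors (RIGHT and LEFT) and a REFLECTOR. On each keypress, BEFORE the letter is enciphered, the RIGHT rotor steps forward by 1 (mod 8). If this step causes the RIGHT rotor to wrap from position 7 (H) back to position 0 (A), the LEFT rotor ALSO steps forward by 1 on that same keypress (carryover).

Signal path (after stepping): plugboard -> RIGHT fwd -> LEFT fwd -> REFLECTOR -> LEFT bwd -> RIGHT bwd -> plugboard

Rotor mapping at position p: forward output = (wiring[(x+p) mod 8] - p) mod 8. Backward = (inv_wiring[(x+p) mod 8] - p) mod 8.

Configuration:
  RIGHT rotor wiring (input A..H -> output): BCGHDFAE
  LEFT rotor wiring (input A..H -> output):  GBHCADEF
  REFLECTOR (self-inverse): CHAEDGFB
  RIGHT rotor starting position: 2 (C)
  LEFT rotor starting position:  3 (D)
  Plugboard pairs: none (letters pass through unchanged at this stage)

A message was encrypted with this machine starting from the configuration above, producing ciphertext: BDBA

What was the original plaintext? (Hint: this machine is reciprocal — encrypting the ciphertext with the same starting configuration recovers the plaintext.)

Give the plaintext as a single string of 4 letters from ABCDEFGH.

Char 1 ('B'): step: R->3, L=3; B->plug->B->R->A->L->H->refl->B->L'->D->R'->H->plug->H
Char 2 ('D'): step: R->4, L=3; D->plug->D->R->A->L->H->refl->B->L'->D->R'->H->plug->H
Char 3 ('B'): step: R->5, L=3; B->plug->B->R->D->L->B->refl->H->L'->A->R'->A->plug->A
Char 4 ('A'): step: R->6, L=3; A->plug->A->R->C->L->A->refl->C->L'->E->R'->D->plug->D

Answer: HHAD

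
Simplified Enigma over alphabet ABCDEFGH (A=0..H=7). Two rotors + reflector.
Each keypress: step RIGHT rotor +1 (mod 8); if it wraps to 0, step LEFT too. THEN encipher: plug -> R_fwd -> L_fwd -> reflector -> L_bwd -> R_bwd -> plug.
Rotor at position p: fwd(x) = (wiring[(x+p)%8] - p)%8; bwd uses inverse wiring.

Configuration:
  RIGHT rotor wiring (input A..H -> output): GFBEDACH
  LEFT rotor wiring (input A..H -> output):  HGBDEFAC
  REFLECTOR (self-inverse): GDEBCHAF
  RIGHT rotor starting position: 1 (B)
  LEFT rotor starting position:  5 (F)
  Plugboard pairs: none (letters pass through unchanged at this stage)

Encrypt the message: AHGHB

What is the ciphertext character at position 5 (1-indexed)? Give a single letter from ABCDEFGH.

Char 1 ('A'): step: R->2, L=5; A->plug->A->R->H->L->H->refl->F->L'->C->R'->B->plug->B
Char 2 ('H'): step: R->3, L=5; H->plug->H->R->G->L->G->refl->A->L'->A->R'->B->plug->B
Char 3 ('G'): step: R->4, L=5; G->plug->G->R->F->L->E->refl->C->L'->D->R'->D->plug->D
Char 4 ('H'): step: R->5, L=5; H->plug->H->R->G->L->G->refl->A->L'->A->R'->E->plug->E
Char 5 ('B'): step: R->6, L=5; B->plug->B->R->B->L->D->refl->B->L'->E->R'->A->plug->A

A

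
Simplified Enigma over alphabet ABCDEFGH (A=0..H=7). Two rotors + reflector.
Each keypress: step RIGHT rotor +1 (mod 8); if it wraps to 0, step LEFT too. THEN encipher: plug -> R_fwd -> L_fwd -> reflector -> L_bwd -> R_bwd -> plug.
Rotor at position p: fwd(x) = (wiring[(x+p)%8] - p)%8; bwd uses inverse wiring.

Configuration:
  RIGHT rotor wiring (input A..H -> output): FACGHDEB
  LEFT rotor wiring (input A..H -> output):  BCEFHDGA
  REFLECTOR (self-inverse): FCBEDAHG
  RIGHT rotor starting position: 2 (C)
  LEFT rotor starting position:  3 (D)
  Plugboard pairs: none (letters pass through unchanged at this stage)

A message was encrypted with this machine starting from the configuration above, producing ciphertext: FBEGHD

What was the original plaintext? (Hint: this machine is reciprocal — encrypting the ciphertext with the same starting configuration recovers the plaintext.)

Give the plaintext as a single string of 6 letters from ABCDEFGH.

Answer: BCGBBG

Derivation:
Char 1 ('F'): step: R->3, L=3; F->plug->F->R->C->L->A->refl->F->L'->E->R'->B->plug->B
Char 2 ('B'): step: R->4, L=3; B->plug->B->R->H->L->B->refl->C->L'->A->R'->C->plug->C
Char 3 ('E'): step: R->5, L=3; E->plug->E->R->D->L->D->refl->E->L'->B->R'->G->plug->G
Char 4 ('G'): step: R->6, L=3; G->plug->G->R->B->L->E->refl->D->L'->D->R'->B->plug->B
Char 5 ('H'): step: R->7, L=3; H->plug->H->R->F->L->G->refl->H->L'->G->R'->B->plug->B
Char 6 ('D'): step: R->0, L->4 (L advanced); D->plug->D->R->G->L->A->refl->F->L'->E->R'->G->plug->G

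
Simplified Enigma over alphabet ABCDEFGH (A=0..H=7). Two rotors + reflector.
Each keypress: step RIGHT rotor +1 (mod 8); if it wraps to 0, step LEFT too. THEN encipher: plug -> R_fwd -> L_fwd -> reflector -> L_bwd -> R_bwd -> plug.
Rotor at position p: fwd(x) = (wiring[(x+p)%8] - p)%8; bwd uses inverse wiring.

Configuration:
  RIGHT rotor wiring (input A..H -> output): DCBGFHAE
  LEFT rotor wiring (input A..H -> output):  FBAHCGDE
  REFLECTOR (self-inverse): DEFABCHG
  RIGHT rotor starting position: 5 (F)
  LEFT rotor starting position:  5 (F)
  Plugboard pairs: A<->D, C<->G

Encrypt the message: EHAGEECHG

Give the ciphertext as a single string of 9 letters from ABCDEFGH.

Answer: GAEEABFFB

Derivation:
Char 1 ('E'): step: R->6, L=5; E->plug->E->R->D->L->A->refl->D->L'->F->R'->C->plug->G
Char 2 ('H'): step: R->7, L=5; H->plug->H->R->B->L->G->refl->H->L'->C->R'->D->plug->A
Char 3 ('A'): step: R->0, L->6 (L advanced); A->plug->D->R->G->L->E->refl->B->L'->F->R'->E->plug->E
Char 4 ('G'): step: R->1, L=6; G->plug->C->R->F->L->B->refl->E->L'->G->R'->E->plug->E
Char 5 ('E'): step: R->2, L=6; E->plug->E->R->G->L->E->refl->B->L'->F->R'->D->plug->A
Char 6 ('E'): step: R->3, L=6; E->plug->E->R->B->L->G->refl->H->L'->C->R'->B->plug->B
Char 7 ('C'): step: R->4, L=6; C->plug->G->R->F->L->B->refl->E->L'->G->R'->F->plug->F
Char 8 ('H'): step: R->5, L=6; H->plug->H->R->A->L->F->refl->C->L'->E->R'->F->plug->F
Char 9 ('G'): step: R->6, L=6; G->plug->C->R->F->L->B->refl->E->L'->G->R'->B->plug->B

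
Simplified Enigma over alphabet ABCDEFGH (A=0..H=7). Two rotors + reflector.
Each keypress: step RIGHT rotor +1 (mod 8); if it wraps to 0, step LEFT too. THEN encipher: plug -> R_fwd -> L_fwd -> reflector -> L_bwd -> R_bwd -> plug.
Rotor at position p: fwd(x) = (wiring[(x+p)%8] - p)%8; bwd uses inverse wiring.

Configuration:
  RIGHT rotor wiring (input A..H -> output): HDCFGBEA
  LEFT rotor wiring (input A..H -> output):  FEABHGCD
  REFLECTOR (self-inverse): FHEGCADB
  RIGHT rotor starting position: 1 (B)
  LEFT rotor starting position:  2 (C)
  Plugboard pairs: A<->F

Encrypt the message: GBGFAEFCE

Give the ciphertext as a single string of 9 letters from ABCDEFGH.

Answer: HHCDHBGGF

Derivation:
Char 1 ('G'): step: R->2, L=2; G->plug->G->R->F->L->B->refl->H->L'->B->R'->H->plug->H
Char 2 ('B'): step: R->3, L=2; B->plug->B->R->D->L->E->refl->C->L'->H->R'->H->plug->H
Char 3 ('G'): step: R->4, L=2; G->plug->G->R->G->L->D->refl->G->L'->A->R'->C->plug->C
Char 4 ('F'): step: R->5, L=2; F->plug->A->R->E->L->A->refl->F->L'->C->R'->D->plug->D
Char 5 ('A'): step: R->6, L=2; A->plug->F->R->H->L->C->refl->E->L'->D->R'->H->plug->H
Char 6 ('E'): step: R->7, L=2; E->plug->E->R->G->L->D->refl->G->L'->A->R'->B->plug->B
Char 7 ('F'): step: R->0, L->3 (L advanced); F->plug->A->R->H->L->F->refl->A->L'->E->R'->G->plug->G
Char 8 ('C'): step: R->1, L=3; C->plug->C->R->E->L->A->refl->F->L'->H->R'->G->plug->G
Char 9 ('E'): step: R->2, L=3; E->plug->E->R->C->L->D->refl->G->L'->A->R'->A->plug->F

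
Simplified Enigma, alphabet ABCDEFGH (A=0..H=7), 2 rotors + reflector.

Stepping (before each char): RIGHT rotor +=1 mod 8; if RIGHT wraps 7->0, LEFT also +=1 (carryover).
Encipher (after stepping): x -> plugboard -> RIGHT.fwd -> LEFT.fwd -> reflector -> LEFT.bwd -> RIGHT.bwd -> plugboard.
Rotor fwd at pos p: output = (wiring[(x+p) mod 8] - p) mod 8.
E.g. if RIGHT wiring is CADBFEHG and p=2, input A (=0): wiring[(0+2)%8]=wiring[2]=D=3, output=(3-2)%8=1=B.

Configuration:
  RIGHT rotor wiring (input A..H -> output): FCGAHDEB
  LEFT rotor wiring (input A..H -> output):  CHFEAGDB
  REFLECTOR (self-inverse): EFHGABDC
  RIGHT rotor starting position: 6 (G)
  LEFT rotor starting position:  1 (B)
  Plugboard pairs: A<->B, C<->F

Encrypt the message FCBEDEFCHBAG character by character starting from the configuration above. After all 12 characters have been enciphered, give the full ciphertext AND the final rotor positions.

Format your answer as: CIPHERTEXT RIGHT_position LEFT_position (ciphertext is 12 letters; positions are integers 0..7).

Char 1 ('F'): step: R->7, L=1; F->plug->C->R->D->L->H->refl->C->L'->F->R'->H->plug->H
Char 2 ('C'): step: R->0, L->2 (L advanced); C->plug->F->R->D->L->E->refl->A->L'->G->R'->C->plug->F
Char 3 ('B'): step: R->1, L=2; B->plug->A->R->B->L->C->refl->H->L'->F->R'->B->plug->A
Char 4 ('E'): step: R->2, L=2; E->plug->E->R->C->L->G->refl->D->L'->A->R'->H->plug->H
Char 5 ('D'): step: R->3, L=2; D->plug->D->R->B->L->C->refl->H->L'->F->R'->A->plug->B
Char 6 ('E'): step: R->4, L=2; E->plug->E->R->B->L->C->refl->H->L'->F->R'->D->plug->D
Char 7 ('F'): step: R->5, L=2; F->plug->C->R->E->L->B->refl->F->L'->H->R'->B->plug->A
Char 8 ('C'): step: R->6, L=2; C->plug->F->R->C->L->G->refl->D->L'->A->R'->E->plug->E
Char 9 ('H'): step: R->7, L=2; H->plug->H->R->F->L->H->refl->C->L'->B->R'->E->plug->E
Char 10 ('B'): step: R->0, L->3 (L advanced); B->plug->A->R->F->L->H->refl->C->L'->H->R'->E->plug->E
Char 11 ('A'): step: R->1, L=3; A->plug->B->R->F->L->H->refl->C->L'->H->R'->C->plug->F
Char 12 ('G'): step: R->2, L=3; G->plug->G->R->D->L->A->refl->E->L'->G->R'->B->plug->A
Final: ciphertext=HFAHBDAEEEFA, RIGHT=2, LEFT=3

Answer: HFAHBDAEEEFA 2 3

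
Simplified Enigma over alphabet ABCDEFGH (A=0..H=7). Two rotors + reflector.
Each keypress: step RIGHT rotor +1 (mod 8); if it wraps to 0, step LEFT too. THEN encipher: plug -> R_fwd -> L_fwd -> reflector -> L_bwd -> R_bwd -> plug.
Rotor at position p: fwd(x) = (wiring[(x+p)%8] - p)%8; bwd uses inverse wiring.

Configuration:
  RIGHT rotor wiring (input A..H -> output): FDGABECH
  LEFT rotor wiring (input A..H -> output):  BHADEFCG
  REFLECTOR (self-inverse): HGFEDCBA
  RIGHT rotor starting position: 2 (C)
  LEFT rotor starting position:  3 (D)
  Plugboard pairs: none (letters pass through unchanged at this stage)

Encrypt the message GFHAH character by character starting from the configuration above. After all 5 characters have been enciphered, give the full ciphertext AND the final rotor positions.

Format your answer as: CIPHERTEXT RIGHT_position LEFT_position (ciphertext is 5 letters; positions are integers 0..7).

Answer: HGEHA 7 3

Derivation:
Char 1 ('G'): step: R->3, L=3; G->plug->G->R->A->L->A->refl->H->L'->D->R'->H->plug->H
Char 2 ('F'): step: R->4, L=3; F->plug->F->R->H->L->F->refl->C->L'->C->R'->G->plug->G
Char 3 ('H'): step: R->5, L=3; H->plug->H->R->E->L->D->refl->E->L'->G->R'->E->plug->E
Char 4 ('A'): step: R->6, L=3; A->plug->A->R->E->L->D->refl->E->L'->G->R'->H->plug->H
Char 5 ('H'): step: R->7, L=3; H->plug->H->R->D->L->H->refl->A->L'->A->R'->A->plug->A
Final: ciphertext=HGEHA, RIGHT=7, LEFT=3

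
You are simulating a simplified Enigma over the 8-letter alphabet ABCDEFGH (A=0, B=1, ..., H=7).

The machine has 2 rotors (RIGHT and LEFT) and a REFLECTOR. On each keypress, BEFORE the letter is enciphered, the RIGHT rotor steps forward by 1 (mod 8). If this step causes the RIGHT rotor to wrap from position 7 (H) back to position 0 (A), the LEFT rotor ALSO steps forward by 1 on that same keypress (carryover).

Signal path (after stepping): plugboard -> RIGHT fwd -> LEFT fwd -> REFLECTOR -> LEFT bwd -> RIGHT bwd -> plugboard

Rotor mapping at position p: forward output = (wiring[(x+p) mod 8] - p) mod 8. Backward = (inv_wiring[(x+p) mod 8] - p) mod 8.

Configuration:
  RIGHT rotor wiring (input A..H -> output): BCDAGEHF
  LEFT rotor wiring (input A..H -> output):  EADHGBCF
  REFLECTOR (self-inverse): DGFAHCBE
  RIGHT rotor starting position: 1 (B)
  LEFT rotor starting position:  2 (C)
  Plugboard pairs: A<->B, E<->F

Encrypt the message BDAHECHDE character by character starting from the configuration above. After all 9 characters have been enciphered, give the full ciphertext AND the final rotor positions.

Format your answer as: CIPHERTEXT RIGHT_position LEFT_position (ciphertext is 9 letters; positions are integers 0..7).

Char 1 ('B'): step: R->2, L=2; B->plug->A->R->B->L->F->refl->C->L'->G->R'->B->plug->A
Char 2 ('D'): step: R->3, L=2; D->plug->D->R->E->L->A->refl->D->L'->F->R'->A->plug->B
Char 3 ('A'): step: R->4, L=2; A->plug->B->R->A->L->B->refl->G->L'->H->R'->G->plug->G
Char 4 ('H'): step: R->5, L=2; H->plug->H->R->B->L->F->refl->C->L'->G->R'->F->plug->E
Char 5 ('E'): step: R->6, L=2; E->plug->F->R->C->L->E->refl->H->L'->D->R'->C->plug->C
Char 6 ('C'): step: R->7, L=2; C->plug->C->R->D->L->H->refl->E->L'->C->R'->B->plug->A
Char 7 ('H'): step: R->0, L->3 (L advanced); H->plug->H->R->F->L->B->refl->G->L'->C->R'->B->plug->A
Char 8 ('D'): step: R->1, L=3; D->plug->D->R->F->L->B->refl->G->L'->C->R'->B->plug->A
Char 9 ('E'): step: R->2, L=3; E->plug->F->R->D->L->H->refl->E->L'->A->R'->H->plug->H
Final: ciphertext=ABGECAAAH, RIGHT=2, LEFT=3

Answer: ABGECAAAH 2 3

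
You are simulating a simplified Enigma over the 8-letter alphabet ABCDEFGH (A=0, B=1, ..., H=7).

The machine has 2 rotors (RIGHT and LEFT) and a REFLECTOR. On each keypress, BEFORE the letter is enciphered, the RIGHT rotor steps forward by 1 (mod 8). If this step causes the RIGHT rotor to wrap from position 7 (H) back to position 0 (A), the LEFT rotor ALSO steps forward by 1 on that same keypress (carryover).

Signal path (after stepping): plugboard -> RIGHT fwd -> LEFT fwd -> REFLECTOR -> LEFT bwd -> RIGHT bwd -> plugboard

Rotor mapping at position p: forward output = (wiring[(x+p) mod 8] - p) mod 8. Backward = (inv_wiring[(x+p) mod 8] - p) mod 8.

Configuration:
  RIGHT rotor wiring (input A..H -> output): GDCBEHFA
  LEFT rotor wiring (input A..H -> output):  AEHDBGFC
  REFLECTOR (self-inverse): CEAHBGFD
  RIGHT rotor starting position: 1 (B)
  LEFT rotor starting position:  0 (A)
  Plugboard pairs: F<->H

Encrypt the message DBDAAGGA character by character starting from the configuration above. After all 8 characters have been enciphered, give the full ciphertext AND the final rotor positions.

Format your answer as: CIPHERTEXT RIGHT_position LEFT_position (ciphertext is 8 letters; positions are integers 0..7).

Char 1 ('D'): step: R->2, L=0; D->plug->D->R->F->L->G->refl->F->L'->G->R'->F->plug->H
Char 2 ('B'): step: R->3, L=0; B->plug->B->R->B->L->E->refl->B->L'->E->R'->C->plug->C
Char 3 ('D'): step: R->4, L=0; D->plug->D->R->E->L->B->refl->E->L'->B->R'->C->plug->C
Char 4 ('A'): step: R->5, L=0; A->plug->A->R->C->L->H->refl->D->L'->D->R'->C->plug->C
Char 5 ('A'): step: R->6, L=0; A->plug->A->R->H->L->C->refl->A->L'->A->R'->C->plug->C
Char 6 ('G'): step: R->7, L=0; G->plug->G->R->A->L->A->refl->C->L'->H->R'->B->plug->B
Char 7 ('G'): step: R->0, L->1 (L advanced); G->plug->G->R->F->L->E->refl->B->L'->G->R'->A->plug->A
Char 8 ('A'): step: R->1, L=1; A->plug->A->R->C->L->C->refl->A->L'->D->R'->D->plug->D
Final: ciphertext=HCCCCBAD, RIGHT=1, LEFT=1

Answer: HCCCCBAD 1 1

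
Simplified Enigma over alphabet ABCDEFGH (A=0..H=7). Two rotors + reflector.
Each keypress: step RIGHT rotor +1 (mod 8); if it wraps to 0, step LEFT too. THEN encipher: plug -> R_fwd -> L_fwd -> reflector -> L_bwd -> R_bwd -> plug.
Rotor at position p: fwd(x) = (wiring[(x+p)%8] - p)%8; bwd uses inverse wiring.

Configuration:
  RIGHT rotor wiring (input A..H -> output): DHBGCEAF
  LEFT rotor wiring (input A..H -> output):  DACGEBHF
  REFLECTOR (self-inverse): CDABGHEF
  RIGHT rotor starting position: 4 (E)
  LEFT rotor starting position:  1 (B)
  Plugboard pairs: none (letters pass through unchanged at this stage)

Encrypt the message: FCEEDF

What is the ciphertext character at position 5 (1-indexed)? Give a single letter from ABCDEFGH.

Char 1 ('F'): step: R->5, L=1; F->plug->F->R->E->L->A->refl->C->L'->H->R'->A->plug->A
Char 2 ('C'): step: R->6, L=1; C->plug->C->R->F->L->G->refl->E->L'->G->R'->H->plug->H
Char 3 ('E'): step: R->7, L=1; E->plug->E->R->H->L->C->refl->A->L'->E->R'->B->plug->B
Char 4 ('E'): step: R->0, L->2 (L advanced); E->plug->E->R->C->L->C->refl->A->L'->A->R'->G->plug->G
Char 5 ('D'): step: R->1, L=2; D->plug->D->R->B->L->E->refl->G->L'->H->R'->F->plug->F

F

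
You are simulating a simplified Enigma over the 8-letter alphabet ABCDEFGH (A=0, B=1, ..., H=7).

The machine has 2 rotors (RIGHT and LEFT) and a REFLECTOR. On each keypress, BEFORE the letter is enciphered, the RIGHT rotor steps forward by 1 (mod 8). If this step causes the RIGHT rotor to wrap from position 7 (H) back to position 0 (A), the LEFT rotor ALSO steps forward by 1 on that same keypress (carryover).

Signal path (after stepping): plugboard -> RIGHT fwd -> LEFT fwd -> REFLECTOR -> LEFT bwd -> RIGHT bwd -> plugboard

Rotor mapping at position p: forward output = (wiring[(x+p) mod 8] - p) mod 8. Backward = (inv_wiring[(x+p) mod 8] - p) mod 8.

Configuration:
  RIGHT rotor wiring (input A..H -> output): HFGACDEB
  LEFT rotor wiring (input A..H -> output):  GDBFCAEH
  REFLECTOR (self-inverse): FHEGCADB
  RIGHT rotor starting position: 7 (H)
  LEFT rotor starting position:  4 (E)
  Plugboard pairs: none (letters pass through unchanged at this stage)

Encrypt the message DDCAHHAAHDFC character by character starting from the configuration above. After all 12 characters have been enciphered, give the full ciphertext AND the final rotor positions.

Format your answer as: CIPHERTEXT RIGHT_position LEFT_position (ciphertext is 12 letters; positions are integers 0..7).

Answer: GFAGCDDHBBBF 3 6

Derivation:
Char 1 ('D'): step: R->0, L->5 (L advanced); D->plug->D->R->A->L->D->refl->G->L'->E->R'->G->plug->G
Char 2 ('D'): step: R->1, L=5; D->plug->D->R->B->L->H->refl->B->L'->D->R'->F->plug->F
Char 3 ('C'): step: R->2, L=5; C->plug->C->R->A->L->D->refl->G->L'->E->R'->A->plug->A
Char 4 ('A'): step: R->3, L=5; A->plug->A->R->F->L->E->refl->C->L'->C->R'->G->plug->G
Char 5 ('H'): step: R->4, L=5; H->plug->H->R->E->L->G->refl->D->L'->A->R'->C->plug->C
Char 6 ('H'): step: R->5, L=5; H->plug->H->R->F->L->E->refl->C->L'->C->R'->D->plug->D
Char 7 ('A'): step: R->6, L=5; A->plug->A->R->G->L->A->refl->F->L'->H->R'->D->plug->D
Char 8 ('A'): step: R->7, L=5; A->plug->A->R->C->L->C->refl->E->L'->F->R'->H->plug->H
Char 9 ('H'): step: R->0, L->6 (L advanced); H->plug->H->R->B->L->B->refl->H->L'->F->R'->B->plug->B
Char 10 ('D'): step: R->1, L=6; D->plug->D->R->B->L->B->refl->H->L'->F->R'->B->plug->B
Char 11 ('F'): step: R->2, L=6; F->plug->F->R->H->L->C->refl->E->L'->G->R'->B->plug->B
Char 12 ('C'): step: R->3, L=6; C->plug->C->R->A->L->G->refl->D->L'->E->R'->F->plug->F
Final: ciphertext=GFAGCDDHBBBF, RIGHT=3, LEFT=6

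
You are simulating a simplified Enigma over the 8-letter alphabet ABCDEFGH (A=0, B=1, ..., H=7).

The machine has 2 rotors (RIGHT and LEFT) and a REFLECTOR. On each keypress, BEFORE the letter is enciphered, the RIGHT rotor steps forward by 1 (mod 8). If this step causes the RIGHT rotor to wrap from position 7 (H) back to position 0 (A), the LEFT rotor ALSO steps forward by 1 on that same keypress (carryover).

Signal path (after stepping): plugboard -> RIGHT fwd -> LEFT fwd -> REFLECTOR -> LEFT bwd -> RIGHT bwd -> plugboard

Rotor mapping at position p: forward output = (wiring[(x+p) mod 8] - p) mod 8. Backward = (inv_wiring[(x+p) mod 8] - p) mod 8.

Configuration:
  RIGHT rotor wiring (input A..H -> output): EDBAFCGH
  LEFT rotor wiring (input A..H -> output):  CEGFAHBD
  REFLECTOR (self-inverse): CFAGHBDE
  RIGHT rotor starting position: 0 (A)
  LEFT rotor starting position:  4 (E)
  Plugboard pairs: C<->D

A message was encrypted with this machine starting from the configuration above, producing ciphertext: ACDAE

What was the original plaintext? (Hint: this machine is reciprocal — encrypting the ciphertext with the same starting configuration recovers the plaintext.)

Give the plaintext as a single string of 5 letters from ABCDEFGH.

Char 1 ('A'): step: R->1, L=4; A->plug->A->R->C->L->F->refl->B->L'->H->R'->C->plug->D
Char 2 ('C'): step: R->2, L=4; C->plug->D->R->A->L->E->refl->H->L'->D->R'->C->plug->D
Char 3 ('D'): step: R->3, L=4; D->plug->C->R->H->L->B->refl->F->L'->C->R'->B->plug->B
Char 4 ('A'): step: R->4, L=4; A->plug->A->R->B->L->D->refl->G->L'->E->R'->H->plug->H
Char 5 ('E'): step: R->5, L=4; E->plug->E->R->G->L->C->refl->A->L'->F->R'->A->plug->A

Answer: DDBHA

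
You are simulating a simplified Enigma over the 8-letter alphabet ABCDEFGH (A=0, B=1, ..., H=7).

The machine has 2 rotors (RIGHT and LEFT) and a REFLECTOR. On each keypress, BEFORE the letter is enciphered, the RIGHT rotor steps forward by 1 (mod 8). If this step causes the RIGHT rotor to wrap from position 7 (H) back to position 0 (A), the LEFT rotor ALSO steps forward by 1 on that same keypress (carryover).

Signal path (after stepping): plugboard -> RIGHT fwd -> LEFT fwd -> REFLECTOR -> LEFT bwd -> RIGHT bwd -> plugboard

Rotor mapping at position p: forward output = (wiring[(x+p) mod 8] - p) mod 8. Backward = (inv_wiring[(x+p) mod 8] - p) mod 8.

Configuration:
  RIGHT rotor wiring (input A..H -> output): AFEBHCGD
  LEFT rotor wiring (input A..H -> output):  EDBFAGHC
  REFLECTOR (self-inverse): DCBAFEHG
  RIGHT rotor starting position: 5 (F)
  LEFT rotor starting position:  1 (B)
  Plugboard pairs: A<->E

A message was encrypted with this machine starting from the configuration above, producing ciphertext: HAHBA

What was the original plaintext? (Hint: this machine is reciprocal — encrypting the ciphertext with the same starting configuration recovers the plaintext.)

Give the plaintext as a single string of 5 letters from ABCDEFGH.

Char 1 ('H'): step: R->6, L=1; H->plug->H->R->E->L->F->refl->E->L'->C->R'->C->plug->C
Char 2 ('A'): step: R->7, L=1; A->plug->E->R->C->L->E->refl->F->L'->E->R'->A->plug->E
Char 3 ('H'): step: R->0, L->2 (L advanced); H->plug->H->R->D->L->E->refl->F->L'->E->R'->C->plug->C
Char 4 ('B'): step: R->1, L=2; B->plug->B->R->D->L->E->refl->F->L'->E->R'->A->plug->E
Char 5 ('A'): step: R->2, L=2; A->plug->E->R->E->L->F->refl->E->L'->D->R'->H->plug->H

Answer: CECEH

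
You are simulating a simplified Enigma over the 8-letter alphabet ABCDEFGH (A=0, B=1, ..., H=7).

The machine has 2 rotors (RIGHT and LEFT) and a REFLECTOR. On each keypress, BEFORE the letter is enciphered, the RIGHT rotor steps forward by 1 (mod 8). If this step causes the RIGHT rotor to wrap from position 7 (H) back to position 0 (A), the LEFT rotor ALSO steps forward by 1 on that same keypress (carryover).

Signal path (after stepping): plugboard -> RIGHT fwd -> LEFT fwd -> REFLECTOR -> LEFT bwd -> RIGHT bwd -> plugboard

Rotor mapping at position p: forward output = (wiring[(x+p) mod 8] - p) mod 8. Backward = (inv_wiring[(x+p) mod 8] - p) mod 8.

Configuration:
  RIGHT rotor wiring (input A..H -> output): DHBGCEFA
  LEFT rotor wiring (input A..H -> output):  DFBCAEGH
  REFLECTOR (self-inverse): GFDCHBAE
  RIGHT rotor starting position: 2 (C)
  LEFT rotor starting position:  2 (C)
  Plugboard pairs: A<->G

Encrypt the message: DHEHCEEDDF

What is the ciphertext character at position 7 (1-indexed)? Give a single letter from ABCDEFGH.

Char 1 ('D'): step: R->3, L=2; D->plug->D->R->C->L->G->refl->A->L'->B->R'->C->plug->C
Char 2 ('H'): step: R->4, L=2; H->plug->H->R->C->L->G->refl->A->L'->B->R'->C->plug->C
Char 3 ('E'): step: R->5, L=2; E->plug->E->R->C->L->G->refl->A->L'->B->R'->G->plug->A
Char 4 ('H'): step: R->6, L=2; H->plug->H->R->G->L->B->refl->F->L'->F->R'->C->plug->C
Char 5 ('C'): step: R->7, L=2; C->plug->C->R->A->L->H->refl->E->L'->E->R'->B->plug->B
Char 6 ('E'): step: R->0, L->3 (L advanced); E->plug->E->R->C->L->B->refl->F->L'->B->R'->C->plug->C
Char 7 ('E'): step: R->1, L=3; E->plug->E->R->D->L->D->refl->C->L'->G->R'->A->plug->G

G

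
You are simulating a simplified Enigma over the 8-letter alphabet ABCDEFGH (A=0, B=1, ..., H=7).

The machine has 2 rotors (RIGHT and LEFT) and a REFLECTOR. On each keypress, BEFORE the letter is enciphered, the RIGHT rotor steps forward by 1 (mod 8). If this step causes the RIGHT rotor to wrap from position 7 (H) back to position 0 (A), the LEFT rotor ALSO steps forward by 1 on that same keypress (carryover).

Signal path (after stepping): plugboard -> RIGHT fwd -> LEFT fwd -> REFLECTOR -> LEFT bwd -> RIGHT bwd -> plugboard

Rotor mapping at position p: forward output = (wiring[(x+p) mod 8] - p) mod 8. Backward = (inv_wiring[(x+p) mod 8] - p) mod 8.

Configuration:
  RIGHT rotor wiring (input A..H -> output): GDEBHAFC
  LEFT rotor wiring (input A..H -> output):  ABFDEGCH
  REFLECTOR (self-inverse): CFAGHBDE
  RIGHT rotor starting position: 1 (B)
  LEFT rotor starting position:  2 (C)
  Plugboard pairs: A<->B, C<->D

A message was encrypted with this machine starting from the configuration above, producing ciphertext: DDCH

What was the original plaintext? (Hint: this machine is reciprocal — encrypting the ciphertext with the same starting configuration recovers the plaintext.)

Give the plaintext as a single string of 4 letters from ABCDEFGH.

Char 1 ('D'): step: R->2, L=2; D->plug->C->R->F->L->F->refl->B->L'->B->R'->H->plug->H
Char 2 ('D'): step: R->3, L=2; D->plug->C->R->F->L->F->refl->B->L'->B->R'->H->plug->H
Char 3 ('C'): step: R->4, L=2; C->plug->D->R->G->L->G->refl->D->L'->A->R'->G->plug->G
Char 4 ('H'): step: R->5, L=2; H->plug->H->R->C->L->C->refl->A->L'->E->R'->G->plug->G

Answer: HHGG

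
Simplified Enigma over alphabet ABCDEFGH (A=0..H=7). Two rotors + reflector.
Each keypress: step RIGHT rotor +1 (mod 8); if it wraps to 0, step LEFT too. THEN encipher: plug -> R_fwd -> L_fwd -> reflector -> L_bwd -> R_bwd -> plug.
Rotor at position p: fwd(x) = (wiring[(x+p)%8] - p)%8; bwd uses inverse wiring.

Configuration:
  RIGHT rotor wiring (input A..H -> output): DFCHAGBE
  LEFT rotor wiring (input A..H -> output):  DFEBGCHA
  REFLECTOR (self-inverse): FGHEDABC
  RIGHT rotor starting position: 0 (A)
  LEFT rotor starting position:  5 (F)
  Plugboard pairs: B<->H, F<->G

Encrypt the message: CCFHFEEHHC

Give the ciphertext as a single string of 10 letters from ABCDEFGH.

Char 1 ('C'): step: R->1, L=5; C->plug->C->R->G->L->E->refl->D->L'->C->R'->H->plug->B
Char 2 ('C'): step: R->2, L=5; C->plug->C->R->G->L->E->refl->D->L'->C->R'->F->plug->G
Char 3 ('F'): step: R->3, L=5; F->plug->G->R->C->L->D->refl->E->L'->G->R'->D->plug->D
Char 4 ('H'): step: R->4, L=5; H->plug->B->R->C->L->D->refl->E->L'->G->R'->G->plug->F
Char 5 ('F'): step: R->5, L=5; F->plug->G->R->C->L->D->refl->E->L'->G->R'->D->plug->D
Char 6 ('E'): step: R->6, L=5; E->plug->E->R->E->L->A->refl->F->L'->A->R'->H->plug->B
Char 7 ('E'): step: R->7, L=5; E->plug->E->R->A->L->F->refl->A->L'->E->R'->B->plug->H
Char 8 ('H'): step: R->0, L->6 (L advanced); H->plug->B->R->F->L->D->refl->E->L'->H->R'->D->plug->D
Char 9 ('H'): step: R->1, L=6; H->plug->B->R->B->L->C->refl->H->L'->D->R'->G->plug->F
Char 10 ('C'): step: R->2, L=6; C->plug->C->R->G->L->A->refl->F->L'->C->R'->F->plug->G

Answer: BGDFDBHDFG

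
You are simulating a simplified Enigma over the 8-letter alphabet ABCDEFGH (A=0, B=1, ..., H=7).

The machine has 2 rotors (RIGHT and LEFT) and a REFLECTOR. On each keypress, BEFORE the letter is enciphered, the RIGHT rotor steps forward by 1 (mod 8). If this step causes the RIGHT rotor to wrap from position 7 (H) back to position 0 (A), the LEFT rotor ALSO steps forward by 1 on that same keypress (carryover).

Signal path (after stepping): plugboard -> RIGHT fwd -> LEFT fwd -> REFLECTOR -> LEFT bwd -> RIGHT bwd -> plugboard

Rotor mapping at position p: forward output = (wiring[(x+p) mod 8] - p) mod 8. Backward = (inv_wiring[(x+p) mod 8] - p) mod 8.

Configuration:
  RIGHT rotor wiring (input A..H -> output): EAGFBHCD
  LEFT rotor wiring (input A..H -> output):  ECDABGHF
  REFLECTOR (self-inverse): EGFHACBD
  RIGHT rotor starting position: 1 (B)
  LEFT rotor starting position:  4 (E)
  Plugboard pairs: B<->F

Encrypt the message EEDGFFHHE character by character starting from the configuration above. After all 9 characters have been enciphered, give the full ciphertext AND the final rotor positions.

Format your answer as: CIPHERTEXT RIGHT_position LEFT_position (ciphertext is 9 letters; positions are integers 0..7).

Answer: BBBBGHCED 2 5

Derivation:
Char 1 ('E'): step: R->2, L=4; E->plug->E->R->A->L->F->refl->C->L'->B->R'->F->plug->B
Char 2 ('E'): step: R->3, L=4; E->plug->E->R->A->L->F->refl->C->L'->B->R'->F->plug->B
Char 3 ('D'): step: R->4, L=4; D->plug->D->R->H->L->E->refl->A->L'->E->R'->F->plug->B
Char 4 ('G'): step: R->5, L=4; G->plug->G->R->A->L->F->refl->C->L'->B->R'->F->plug->B
Char 5 ('F'): step: R->6, L=4; F->plug->B->R->F->L->G->refl->B->L'->D->R'->G->plug->G
Char 6 ('F'): step: R->7, L=4; F->plug->B->R->F->L->G->refl->B->L'->D->R'->H->plug->H
Char 7 ('H'): step: R->0, L->5 (L advanced); H->plug->H->R->D->L->H->refl->D->L'->G->R'->C->plug->C
Char 8 ('H'): step: R->1, L=5; H->plug->H->R->D->L->H->refl->D->L'->G->R'->E->plug->E
Char 9 ('E'): step: R->2, L=5; E->plug->E->R->A->L->B->refl->G->L'->F->R'->D->plug->D
Final: ciphertext=BBBBGHCED, RIGHT=2, LEFT=5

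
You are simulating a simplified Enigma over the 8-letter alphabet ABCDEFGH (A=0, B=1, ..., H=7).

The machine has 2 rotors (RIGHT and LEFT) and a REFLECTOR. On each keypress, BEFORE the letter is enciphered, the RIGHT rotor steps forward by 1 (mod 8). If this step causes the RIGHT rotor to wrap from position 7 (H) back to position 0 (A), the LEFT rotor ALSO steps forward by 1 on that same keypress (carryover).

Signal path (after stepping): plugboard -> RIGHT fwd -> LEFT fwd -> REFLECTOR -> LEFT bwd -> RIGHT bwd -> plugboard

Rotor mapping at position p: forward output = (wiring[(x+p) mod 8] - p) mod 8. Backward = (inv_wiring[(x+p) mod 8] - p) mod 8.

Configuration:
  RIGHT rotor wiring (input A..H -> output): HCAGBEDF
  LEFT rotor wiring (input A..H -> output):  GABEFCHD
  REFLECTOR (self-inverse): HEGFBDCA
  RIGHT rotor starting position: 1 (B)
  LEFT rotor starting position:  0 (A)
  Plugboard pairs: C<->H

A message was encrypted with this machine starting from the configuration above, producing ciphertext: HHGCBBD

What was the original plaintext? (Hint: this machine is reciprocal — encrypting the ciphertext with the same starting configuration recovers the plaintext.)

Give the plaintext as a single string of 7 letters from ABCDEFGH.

Char 1 ('H'): step: R->2, L=0; H->plug->C->R->H->L->D->refl->F->L'->E->R'->B->plug->B
Char 2 ('H'): step: R->3, L=0; H->plug->C->R->B->L->A->refl->H->L'->G->R'->B->plug->B
Char 3 ('G'): step: R->4, L=0; G->plug->G->R->E->L->F->refl->D->L'->H->R'->C->plug->H
Char 4 ('C'): step: R->5, L=0; C->plug->H->R->E->L->F->refl->D->L'->H->R'->A->plug->A
Char 5 ('B'): step: R->6, L=0; B->plug->B->R->H->L->D->refl->F->L'->E->R'->D->plug->D
Char 6 ('B'): step: R->7, L=0; B->plug->B->R->A->L->G->refl->C->L'->F->R'->G->plug->G
Char 7 ('D'): step: R->0, L->1 (L advanced); D->plug->D->R->G->L->C->refl->G->L'->F->R'->H->plug->C

Answer: BBHADGC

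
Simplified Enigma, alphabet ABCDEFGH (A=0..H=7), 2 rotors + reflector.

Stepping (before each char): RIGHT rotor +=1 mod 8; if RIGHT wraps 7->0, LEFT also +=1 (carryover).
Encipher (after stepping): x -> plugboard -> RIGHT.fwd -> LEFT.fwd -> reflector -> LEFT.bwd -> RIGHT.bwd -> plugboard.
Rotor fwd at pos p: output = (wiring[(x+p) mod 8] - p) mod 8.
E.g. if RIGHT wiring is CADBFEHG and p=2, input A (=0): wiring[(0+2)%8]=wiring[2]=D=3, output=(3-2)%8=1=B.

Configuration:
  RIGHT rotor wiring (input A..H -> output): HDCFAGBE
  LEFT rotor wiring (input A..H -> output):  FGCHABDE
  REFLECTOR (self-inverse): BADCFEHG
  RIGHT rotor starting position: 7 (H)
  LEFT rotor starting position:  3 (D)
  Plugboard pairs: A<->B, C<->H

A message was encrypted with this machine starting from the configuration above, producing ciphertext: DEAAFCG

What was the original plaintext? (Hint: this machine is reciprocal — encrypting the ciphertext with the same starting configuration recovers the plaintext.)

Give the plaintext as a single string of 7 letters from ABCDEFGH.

Answer: BDDCHAA

Derivation:
Char 1 ('D'): step: R->0, L->4 (L advanced); D->plug->D->R->F->L->C->refl->D->L'->H->R'->A->plug->B
Char 2 ('E'): step: R->1, L=4; E->plug->E->R->F->L->C->refl->D->L'->H->R'->D->plug->D
Char 3 ('A'): step: R->2, L=4; A->plug->B->R->D->L->A->refl->B->L'->E->R'->D->plug->D
Char 4 ('A'): step: R->3, L=4; A->plug->B->R->F->L->C->refl->D->L'->H->R'->H->plug->C
Char 5 ('F'): step: R->4, L=4; F->plug->F->R->H->L->D->refl->C->L'->F->R'->C->plug->H
Char 6 ('C'): step: R->5, L=4; C->plug->H->R->D->L->A->refl->B->L'->E->R'->B->plug->A
Char 7 ('G'): step: R->6, L=4; G->plug->G->R->C->L->H->refl->G->L'->G->R'->B->plug->A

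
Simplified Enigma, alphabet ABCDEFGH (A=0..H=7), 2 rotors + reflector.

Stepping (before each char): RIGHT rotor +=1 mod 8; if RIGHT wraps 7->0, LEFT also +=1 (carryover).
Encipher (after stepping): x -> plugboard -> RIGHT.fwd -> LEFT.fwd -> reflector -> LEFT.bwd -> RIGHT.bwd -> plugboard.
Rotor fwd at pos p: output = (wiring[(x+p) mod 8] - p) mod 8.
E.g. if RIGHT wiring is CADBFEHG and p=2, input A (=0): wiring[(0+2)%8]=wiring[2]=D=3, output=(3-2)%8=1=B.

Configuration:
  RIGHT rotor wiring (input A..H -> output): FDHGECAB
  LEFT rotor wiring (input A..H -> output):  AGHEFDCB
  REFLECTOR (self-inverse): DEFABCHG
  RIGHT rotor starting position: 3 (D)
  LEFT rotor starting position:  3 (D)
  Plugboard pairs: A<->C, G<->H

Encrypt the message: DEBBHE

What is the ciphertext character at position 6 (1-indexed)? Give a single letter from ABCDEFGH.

Char 1 ('D'): step: R->4, L=3; D->plug->D->R->F->L->F->refl->C->L'->B->R'->E->plug->E
Char 2 ('E'): step: R->5, L=3; E->plug->E->R->G->L->D->refl->A->L'->C->R'->F->plug->F
Char 3 ('B'): step: R->6, L=3; B->plug->B->R->D->L->H->refl->G->L'->E->R'->H->plug->G
Char 4 ('B'): step: R->7, L=3; B->plug->B->R->G->L->D->refl->A->L'->C->R'->A->plug->C
Char 5 ('H'): step: R->0, L->4 (L advanced); H->plug->G->R->A->L->B->refl->E->L'->E->R'->E->plug->E
Char 6 ('E'): step: R->1, L=4; E->plug->E->R->B->L->H->refl->G->L'->C->R'->A->plug->C

C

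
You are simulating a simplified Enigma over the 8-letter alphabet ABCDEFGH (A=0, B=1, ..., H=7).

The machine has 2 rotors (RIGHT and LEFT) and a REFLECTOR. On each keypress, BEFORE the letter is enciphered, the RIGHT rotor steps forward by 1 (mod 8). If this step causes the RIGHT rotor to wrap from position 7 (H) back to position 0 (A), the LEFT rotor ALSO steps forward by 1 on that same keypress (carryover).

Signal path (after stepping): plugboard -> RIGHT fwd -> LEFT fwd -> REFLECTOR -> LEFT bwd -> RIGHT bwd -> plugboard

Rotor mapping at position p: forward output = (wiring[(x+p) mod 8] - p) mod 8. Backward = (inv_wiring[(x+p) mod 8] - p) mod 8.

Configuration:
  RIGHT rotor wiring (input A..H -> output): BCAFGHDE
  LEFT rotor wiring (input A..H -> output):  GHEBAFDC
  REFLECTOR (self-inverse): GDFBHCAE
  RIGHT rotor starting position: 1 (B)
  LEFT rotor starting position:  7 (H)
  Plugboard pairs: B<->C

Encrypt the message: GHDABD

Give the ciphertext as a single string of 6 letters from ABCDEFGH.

Answer: EDECDF

Derivation:
Char 1 ('G'): step: R->2, L=7; G->plug->G->R->H->L->E->refl->H->L'->B->R'->E->plug->E
Char 2 ('H'): step: R->3, L=7; H->plug->H->R->F->L->B->refl->D->L'->A->R'->D->plug->D
Char 3 ('D'): step: R->4, L=7; D->plug->D->R->A->L->D->refl->B->L'->F->R'->E->plug->E
Char 4 ('A'): step: R->5, L=7; A->plug->A->R->C->L->A->refl->G->L'->G->R'->B->plug->C
Char 5 ('B'): step: R->6, L=7; B->plug->C->R->D->L->F->refl->C->L'->E->R'->D->plug->D
Char 6 ('D'): step: R->7, L=7; D->plug->D->R->B->L->H->refl->E->L'->H->R'->F->plug->F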